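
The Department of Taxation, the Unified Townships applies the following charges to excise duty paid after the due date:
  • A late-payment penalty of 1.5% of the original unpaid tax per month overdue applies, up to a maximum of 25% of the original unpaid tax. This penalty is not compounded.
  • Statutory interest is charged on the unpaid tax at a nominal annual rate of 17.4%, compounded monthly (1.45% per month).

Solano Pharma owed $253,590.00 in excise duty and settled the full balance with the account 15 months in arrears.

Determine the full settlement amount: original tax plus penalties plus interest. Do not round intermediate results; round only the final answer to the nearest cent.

Penalty: 15 × 1.5% × $253,590.00 = $57,057.75 (below the 25% cap of $63,397.50)
Interest: $253,590.00 × ((1 + 0.0145)^15 − 1) = $253,590.00 × 0.2410257… = $61,121.7038…
Total = $253,590.00 + $57,057.7500 + $61,121.7038… = $371,769.45

$371,769.45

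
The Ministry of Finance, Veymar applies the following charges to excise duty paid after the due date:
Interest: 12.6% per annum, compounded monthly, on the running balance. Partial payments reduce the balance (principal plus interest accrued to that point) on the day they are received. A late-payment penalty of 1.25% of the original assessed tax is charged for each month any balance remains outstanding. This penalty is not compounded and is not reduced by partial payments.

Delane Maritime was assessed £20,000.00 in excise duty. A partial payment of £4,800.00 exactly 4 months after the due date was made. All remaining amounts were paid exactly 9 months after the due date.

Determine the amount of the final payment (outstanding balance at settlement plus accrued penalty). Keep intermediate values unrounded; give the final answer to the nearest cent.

£19,164.01

Monthly rate = 12.6% ÷ 12 = 1.05%
Balance at month 4: £20,000.0000 × (1 + 0.0105)^4 = £20,853.3229…
After £4,800.00 payment: £20,853.3229… − £4,800.00 = £16,053.3229…
Balance at month 9: £16,053.3229… × (1 + 0.0105)^5 = £16,914.0079…
Penalty: 9 × 1.25% × £20,000.00 = £2,250.00
Final settlement = outstanding balance + penalty = £16,914.0079… + £2,250.00 = £19,164.01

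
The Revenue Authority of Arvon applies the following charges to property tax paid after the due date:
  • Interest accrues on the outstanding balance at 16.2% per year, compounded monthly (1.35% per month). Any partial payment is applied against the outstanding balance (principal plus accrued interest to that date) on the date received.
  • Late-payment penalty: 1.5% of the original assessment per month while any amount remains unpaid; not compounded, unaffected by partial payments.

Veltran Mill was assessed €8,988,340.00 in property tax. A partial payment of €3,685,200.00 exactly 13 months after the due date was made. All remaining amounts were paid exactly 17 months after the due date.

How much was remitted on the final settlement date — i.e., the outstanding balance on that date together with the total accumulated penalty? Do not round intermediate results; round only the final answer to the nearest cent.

Balance at month 13: €8,988,340.0000 × (1 + 0.0135)^13 = €10,700,110.9615…
After €3,685,200.00 payment: €10,700,110.9615… − €3,685,200.00 = €7,014,910.9615…
Balance at month 17: €7,014,910.9615… × (1 + 0.0135)^4 = €7,401,456.2289…
Penalty: 17 × 1.5% × €8,988,340.00 = €2,292,026.70
Final settlement = outstanding balance + penalty = €7,401,456.2289… + €2,292,026.70 = €9,693,482.93

€9,693,482.93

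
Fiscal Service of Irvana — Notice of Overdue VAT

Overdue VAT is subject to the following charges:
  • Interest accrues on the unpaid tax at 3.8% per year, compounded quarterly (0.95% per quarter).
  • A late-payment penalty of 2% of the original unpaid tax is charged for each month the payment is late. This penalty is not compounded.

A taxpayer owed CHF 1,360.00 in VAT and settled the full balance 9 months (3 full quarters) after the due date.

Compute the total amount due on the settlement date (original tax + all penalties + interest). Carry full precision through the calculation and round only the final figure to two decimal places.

CHF 1,643.93

Late-payment penalty: 9 × 2% × CHF 1,360.00 = CHF 244.80
Interest: CHF 1,360.00 × ((1 + 0.0095)^3 − 1) = CHF 1,360.00 × 0.0287716… = CHF 39.1294…
Total = CHF 1,360.00 + CHF 244.8000 + CHF 39.1294… = CHF 1,643.93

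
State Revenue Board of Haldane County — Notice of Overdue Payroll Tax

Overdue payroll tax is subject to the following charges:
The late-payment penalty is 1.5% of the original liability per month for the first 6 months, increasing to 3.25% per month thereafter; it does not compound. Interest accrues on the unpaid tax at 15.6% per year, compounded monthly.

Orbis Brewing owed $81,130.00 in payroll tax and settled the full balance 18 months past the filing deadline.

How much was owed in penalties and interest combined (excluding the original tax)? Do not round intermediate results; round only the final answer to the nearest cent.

Penalty, months 1–6: 6 × 1.5% × $81,130.00 = $7,301.70
Penalty, months 7–18: 12 × 3.25% × $81,130.00 = $31,640.70
Interest (15.6%/yr ÷ 12 = 1.3%/month): $81,130.00 × ((1 + 0.013)^18 − 1) = $21,235.0004…
Penalties + interest = $38,942.4000 + $21,235.0004… = $60,177.40

$60,177.40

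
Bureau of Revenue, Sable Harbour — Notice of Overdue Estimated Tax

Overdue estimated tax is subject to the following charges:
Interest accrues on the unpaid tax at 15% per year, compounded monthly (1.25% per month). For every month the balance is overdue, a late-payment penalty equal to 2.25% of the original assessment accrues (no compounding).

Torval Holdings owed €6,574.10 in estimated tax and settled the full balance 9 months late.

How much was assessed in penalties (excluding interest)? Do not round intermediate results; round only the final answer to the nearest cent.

Late-payment penalty = 2.25% × €6,574.10 × 9 mo = €1,331.26…

€1,331.26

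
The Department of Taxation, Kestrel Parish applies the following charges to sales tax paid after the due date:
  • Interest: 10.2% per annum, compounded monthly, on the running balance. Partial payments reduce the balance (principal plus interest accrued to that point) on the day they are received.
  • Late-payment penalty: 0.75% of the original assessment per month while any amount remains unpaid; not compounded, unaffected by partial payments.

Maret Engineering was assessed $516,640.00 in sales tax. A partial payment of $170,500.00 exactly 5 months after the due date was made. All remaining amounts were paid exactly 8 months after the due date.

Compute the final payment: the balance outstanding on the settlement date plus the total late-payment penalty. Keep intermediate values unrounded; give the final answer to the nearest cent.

Monthly rate = 10.2% ÷ 12 = 0.85%
Balance at month 5: $516,640.0000 × (1 + 0.0085)^5 = $538,973.6587…
After $170,500.00 payment: $538,973.6587… − $170,500.00 = $368,473.6587…
Balance at month 8: $368,473.6587… × (1 + 0.0085)^3 = $377,949.8300…
Penalty: 8 × 0.75% × $516,640.00 = $30,998.40
Final settlement = outstanding balance + penalty = $377,949.8300… + $30,998.40 = $408,948.23

$408,948.23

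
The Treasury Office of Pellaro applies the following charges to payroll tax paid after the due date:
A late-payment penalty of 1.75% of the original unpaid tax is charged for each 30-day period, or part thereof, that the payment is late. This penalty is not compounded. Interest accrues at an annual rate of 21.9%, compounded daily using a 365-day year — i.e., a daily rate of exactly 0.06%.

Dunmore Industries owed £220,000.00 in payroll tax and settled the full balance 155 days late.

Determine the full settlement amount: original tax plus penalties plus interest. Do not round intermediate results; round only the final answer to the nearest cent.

Penalty periods: ⌈155/30⌉ = 6; penalty = 6 × 1.75% × £220,000.00 = £23,100.00
Interest: £220,000.00 × ((1 + 0.0006)^155 − 1) = £220,000.00 × 0.09743113… = £21,434.8483…
Total = £220,000.00 + £23,100.0000 + £21,434.8483… = £264,534.85

£264,534.85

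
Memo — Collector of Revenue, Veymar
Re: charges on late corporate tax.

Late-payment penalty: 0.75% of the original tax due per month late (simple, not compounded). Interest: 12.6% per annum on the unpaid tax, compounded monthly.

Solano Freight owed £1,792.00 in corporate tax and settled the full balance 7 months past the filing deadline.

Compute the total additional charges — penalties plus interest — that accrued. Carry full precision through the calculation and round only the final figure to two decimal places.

£230.01

Late-payment penalty: 7 × 0.75% × £1,792.00 = £94.08
Interest (12.6%/yr ÷ 12 = 1.05%/month): £1,792.00 × ((1 + 0.0105)^7 − 1) = £135.9343…
Penalties + interest = £94.0800 + £135.9343… = £230.01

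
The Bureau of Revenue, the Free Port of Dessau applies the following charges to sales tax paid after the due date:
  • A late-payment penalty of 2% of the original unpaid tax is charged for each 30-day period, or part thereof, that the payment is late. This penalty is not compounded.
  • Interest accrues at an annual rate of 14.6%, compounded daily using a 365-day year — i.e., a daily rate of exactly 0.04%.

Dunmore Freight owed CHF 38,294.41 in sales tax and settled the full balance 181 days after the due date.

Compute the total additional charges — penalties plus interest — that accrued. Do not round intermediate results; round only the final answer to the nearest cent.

Penalty periods: ⌈181/30⌉ = 7; penalty = 7 × 2% × CHF 38,294.41 = CHF 5,361.22…
Interest: CHF 38,294.41 × ((1 + 0.0004)^181 − 1) = CHF 38,294.41 × 0.07506973… = CHF 2,874.7510…
Penalties + interest = CHF 5,361.2174 + CHF 2,874.7510… = CHF 8,235.97

CHF 8,235.97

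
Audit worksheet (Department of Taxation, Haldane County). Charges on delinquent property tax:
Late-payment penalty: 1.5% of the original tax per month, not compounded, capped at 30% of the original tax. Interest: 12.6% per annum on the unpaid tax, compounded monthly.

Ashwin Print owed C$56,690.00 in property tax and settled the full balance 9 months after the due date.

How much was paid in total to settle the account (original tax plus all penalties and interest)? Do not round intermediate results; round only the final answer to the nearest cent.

C$69,930.96

Penalty: 9 × 1.5% × C$56,690.00 = C$7,653.15 (below the 30% cap of C$17,007.00)
Interest (12.6%/yr ÷ 12 = 1.05%/month): C$56,690.00 × ((1 + 0.0105)^9 − 1) = C$5,587.8079…
Total = C$56,690.00 + C$7,653.1500 + C$5,587.8079… = C$69,930.96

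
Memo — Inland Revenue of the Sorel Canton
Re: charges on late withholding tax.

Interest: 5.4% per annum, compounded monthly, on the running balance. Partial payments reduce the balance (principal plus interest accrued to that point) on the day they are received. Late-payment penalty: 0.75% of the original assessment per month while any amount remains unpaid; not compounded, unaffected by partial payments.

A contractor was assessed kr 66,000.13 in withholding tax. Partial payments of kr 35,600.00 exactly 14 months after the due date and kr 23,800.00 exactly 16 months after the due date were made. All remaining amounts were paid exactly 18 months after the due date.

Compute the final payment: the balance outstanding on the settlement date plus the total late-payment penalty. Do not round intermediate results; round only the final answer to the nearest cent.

kr 20,205.81

Monthly rate = 5.4% ÷ 12 = 0.45%
Balance at month 14: kr 66,000.1300 × (1 + 0.0045)^14 = kr 70,281.9765…
After kr 35,600.00 payment: kr 70,281.9765… − kr 35,600.00 = kr 34,681.9765…
Balance at month 16: kr 34,681.9765… × (1 + 0.0045)^2 = kr 34,994.8166…
After kr 23,800.00 payment: kr 34,994.8166… − kr 23,800.00 = kr 11,194.8166…
Balance at month 18: kr 11,194.8166… × (1 + 0.0045)^2 = kr 11,295.7966…
Penalty: 18 × 0.75% × kr 66,000.13 = kr 8,910.02…
Final settlement = outstanding balance + penalty = kr 11,295.7966… + kr 8,910.02… = kr 20,205.81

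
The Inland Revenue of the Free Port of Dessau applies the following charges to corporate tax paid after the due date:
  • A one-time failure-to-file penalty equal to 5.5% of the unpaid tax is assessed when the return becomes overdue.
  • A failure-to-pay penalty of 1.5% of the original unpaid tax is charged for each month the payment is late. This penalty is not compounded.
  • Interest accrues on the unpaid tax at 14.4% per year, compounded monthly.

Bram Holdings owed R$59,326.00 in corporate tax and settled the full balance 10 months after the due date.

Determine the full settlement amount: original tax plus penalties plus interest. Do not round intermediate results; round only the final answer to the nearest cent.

R$79,003.95

Failure-to-file penalty: 5.5% × R$59,326.00 = R$3,262.93
Failure-to-pay penalty = 1.5% × R$59,326.00 × 10 mo = R$8,898.90
Interest (14.4%/yr ÷ 12 = 1.2%/month): R$59,326.00 × ((1 + 0.012)^10 − 1) = R$7,516.1164…
Total = R$59,326.00 + R$12,161.8300 + R$7,516.1164… = R$79,003.95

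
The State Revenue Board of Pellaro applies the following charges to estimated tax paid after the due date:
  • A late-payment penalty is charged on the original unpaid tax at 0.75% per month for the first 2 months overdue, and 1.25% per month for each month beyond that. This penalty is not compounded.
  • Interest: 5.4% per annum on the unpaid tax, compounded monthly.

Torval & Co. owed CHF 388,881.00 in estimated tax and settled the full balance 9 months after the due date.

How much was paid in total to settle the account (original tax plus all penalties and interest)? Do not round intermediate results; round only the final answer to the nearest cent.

CHF 444,777.47

Penalty, months 1–2: 2 × 0.75% × CHF 388,881.00 = CHF 5,833.22…
Penalty, months 3–9: 7 × 1.25% × CHF 388,881.00 = CHF 34,027.09…
Interest (5.4%/yr ÷ 12 = 0.45%/month): CHF 388,881.00 × ((1 + 0.0045)^9 − 1) = CHF 16,036.1716…
Total = CHF 388,881.00 + CHF 39,860.3025 + CHF 16,036.1716… = CHF 444,777.47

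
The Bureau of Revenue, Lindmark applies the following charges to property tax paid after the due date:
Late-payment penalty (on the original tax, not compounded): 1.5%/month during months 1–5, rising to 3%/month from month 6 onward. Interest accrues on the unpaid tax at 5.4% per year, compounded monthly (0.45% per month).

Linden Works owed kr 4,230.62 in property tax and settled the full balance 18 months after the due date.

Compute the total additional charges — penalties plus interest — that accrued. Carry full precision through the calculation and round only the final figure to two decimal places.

kr 2,323.35

Penalty, months 1–5: 5 × 1.5% × kr 4,230.62 = kr 317.30…
Penalty, months 6–18: 13 × 3% × kr 4,230.62 = kr 1,649.94…
Interest: kr 4,230.62 × ((1 + 0.0045)^18 − 1) = kr 4,230.62 × 0.0841739… = kr 356.1077…
Penalties + interest = kr 1,967.2383 + kr 356.1077… = kr 2,323.35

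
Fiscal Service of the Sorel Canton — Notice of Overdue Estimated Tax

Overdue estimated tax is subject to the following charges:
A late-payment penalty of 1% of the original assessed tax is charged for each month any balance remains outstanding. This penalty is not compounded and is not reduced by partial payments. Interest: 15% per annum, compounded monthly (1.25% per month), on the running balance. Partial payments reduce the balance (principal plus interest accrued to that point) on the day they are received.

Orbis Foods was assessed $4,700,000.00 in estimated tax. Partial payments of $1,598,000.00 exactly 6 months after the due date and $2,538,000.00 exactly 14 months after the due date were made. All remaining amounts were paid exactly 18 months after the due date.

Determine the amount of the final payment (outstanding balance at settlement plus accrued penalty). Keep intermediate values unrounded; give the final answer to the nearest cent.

Balance at month 6: $4,700,000.0000 × (1 + 0.0125)^6 = $5,063,700.9486…
After $1,598,000.00 payment: $5,063,700.9486… − $1,598,000.00 = $3,465,700.9486…
Balance at month 14: $3,465,700.9486… × (1 + 0.0125)^8 = $3,827,818.5285…
After $2,538,000.00 payment: $3,827,818.5285… − $2,538,000.00 = $1,289,818.5285…
Balance at month 18: $1,289,818.5285… × (1 + 0.0125)^4 = $1,355,528.7680…
Penalty: 18 × 1% × $4,700,000.00 = $846,000.00
Final settlement = outstanding balance + penalty = $1,355,528.7680… + $846,000.00 = $2,201,528.77

$2,201,528.77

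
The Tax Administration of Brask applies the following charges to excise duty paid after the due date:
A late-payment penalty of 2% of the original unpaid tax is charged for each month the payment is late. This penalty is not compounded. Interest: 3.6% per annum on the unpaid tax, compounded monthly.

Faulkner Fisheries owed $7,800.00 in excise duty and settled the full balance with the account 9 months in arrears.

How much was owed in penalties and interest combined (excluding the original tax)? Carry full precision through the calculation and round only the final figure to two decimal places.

$1,617.14

Late-payment penalty: 9 × 2% × $7,800.00 = $1,404.00
Interest (3.6%/yr ÷ 12 = 0.3%/month): $7,800.00 × ((1 + 0.003)^9 − 1) = $213.1450…
Penalties + interest = $1,404.0000 + $213.1450… = $1,617.14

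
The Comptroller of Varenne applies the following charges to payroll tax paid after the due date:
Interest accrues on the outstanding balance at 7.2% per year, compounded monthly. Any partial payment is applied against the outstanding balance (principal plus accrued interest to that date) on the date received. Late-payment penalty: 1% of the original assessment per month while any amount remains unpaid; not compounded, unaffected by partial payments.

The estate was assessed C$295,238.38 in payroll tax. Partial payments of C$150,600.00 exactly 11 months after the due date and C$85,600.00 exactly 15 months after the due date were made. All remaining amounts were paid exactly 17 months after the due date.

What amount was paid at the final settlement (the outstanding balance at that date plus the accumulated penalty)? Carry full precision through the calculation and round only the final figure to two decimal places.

Monthly rate = 7.2% ÷ 12 = 0.6%
Balance at month 11: C$295,238.3800 × (1 + 0.006)^11 = C$315,319.3347…
After C$150,600.00 payment: C$315,319.3347… − C$150,600.00 = C$164,719.3347…
Balance at month 15: C$164,719.3347… × (1 + 0.006)^4 = C$168,708.3206…
After C$85,600.00 payment: C$168,708.3206… − C$85,600.00 = C$83,108.3206…
Balance at month 17: C$83,108.3206… × (1 + 0.006)^2 = C$84,108.6124…
Penalty: 17 × 1% × C$295,238.38 = C$50,190.52…
Final settlement = outstanding balance + penalty = C$84,108.6124… + C$50,190.52… = C$134,299.14

C$134,299.14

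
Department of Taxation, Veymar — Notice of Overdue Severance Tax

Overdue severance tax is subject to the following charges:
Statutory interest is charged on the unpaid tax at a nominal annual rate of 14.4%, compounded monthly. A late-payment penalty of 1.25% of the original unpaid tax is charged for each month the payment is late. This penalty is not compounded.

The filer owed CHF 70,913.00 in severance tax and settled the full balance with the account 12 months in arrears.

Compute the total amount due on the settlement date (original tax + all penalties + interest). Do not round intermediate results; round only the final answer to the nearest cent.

Late-payment penalty = 1.25% × CHF 70,913.00 × 12 mo = CHF 10,636.95
Interest (14.4%/yr ÷ 12 = 1.2%/month): CHF 70,913.00 × ((1 + 0.012)^12 − 1) = CHF 10,913.1295…
Total = CHF 70,913.00 + CHF 10,636.9500 + CHF 10,913.1295… = CHF 92,463.08

CHF 92,463.08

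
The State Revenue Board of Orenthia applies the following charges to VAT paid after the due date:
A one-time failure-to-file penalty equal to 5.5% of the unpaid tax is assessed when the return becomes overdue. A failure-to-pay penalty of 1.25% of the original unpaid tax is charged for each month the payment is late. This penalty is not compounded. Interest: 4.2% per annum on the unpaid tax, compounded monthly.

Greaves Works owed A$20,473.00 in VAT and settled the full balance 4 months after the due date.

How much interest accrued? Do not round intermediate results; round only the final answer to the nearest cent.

Interest (4.2%/yr ÷ 12 = 0.35%/month): A$20,473.00 × ((1 + 0.0035)^4 − 1) = A$288.1303…

A$288.13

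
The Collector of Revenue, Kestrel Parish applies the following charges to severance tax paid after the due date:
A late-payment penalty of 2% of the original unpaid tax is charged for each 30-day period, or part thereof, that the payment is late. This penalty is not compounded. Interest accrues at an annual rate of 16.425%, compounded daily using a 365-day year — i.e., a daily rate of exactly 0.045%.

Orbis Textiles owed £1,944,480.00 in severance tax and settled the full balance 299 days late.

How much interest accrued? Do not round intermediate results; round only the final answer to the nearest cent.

£279,980.30

Interest: £1,944,480.00 × ((1 + 0.00045)^299 − 1) = £1,944,480.00 × 0.14398724… = £279,980.3002…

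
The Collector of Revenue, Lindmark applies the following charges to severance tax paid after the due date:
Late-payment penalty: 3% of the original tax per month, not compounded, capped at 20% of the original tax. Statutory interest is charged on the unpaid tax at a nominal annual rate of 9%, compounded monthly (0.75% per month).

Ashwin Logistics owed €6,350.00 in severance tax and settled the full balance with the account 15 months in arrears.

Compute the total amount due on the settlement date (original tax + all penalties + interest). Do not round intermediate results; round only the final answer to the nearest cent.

Penalty (uncapped): 15 × 3% × €6,350.00 = €2,857.50; cap = 20% × €6,350.00 = €1,270.00 → penalty = €1,270.00
Interest: €6,350.00 × ((1 + 0.0075)^15 − 1) = €6,350.00 × 0.1186026… = €753.1265…
Total = €6,350.00 + €1,270.0000 + €753.1265… = €8,373.13

€8,373.13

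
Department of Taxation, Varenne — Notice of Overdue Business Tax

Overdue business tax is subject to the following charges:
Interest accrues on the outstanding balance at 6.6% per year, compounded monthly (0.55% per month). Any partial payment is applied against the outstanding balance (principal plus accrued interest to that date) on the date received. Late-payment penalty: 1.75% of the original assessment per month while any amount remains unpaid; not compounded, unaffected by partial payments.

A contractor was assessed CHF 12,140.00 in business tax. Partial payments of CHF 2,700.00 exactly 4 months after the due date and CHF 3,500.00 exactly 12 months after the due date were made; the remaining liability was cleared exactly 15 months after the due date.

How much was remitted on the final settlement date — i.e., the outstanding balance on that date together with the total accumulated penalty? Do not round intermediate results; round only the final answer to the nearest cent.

Balance at month 4: CHF 12,140.0000 × (1 + 0.0055)^4 = CHF 12,409.2915…
After CHF 2,700.00 payment: CHF 12,409.2915… − CHF 2,700.00 = CHF 9,709.2915…
Balance at month 12: CHF 9,709.2915… × (1 + 0.0055)^8 = CHF 10,144.8152…
After CHF 3,500.00 payment: CHF 10,144.8152… − CHF 3,500.00 = CHF 6,644.8152…
Balance at month 15: CHF 6,644.8152… × (1 + 0.0055)^3 = CHF 6,755.0588…
Penalty: 15 × 1.75% × CHF 12,140.00 = CHF 3,186.75
Final settlement = outstanding balance + penalty = CHF 6,755.0588… + CHF 3,186.75 = CHF 9,941.81

CHF 9,941.81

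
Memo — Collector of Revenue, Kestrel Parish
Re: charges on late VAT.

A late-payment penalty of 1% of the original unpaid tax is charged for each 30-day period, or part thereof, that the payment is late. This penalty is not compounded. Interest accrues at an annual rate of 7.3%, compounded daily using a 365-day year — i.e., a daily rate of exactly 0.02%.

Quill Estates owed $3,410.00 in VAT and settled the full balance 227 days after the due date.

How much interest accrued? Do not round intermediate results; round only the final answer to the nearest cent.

$158.37

Interest: $3,410.00 × ((1 + 0.0002)^227 − 1) = $3,410.00 × 0.04644160… = $158.3659…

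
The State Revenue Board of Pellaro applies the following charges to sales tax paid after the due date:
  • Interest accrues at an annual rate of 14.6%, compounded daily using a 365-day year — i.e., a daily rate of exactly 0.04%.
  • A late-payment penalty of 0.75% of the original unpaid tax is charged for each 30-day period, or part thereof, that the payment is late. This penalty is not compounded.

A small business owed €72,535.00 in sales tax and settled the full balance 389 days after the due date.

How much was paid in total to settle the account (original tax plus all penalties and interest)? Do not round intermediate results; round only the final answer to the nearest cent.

Penalty periods: ⌈389/30⌉ = 13; penalty = 13 × 0.75% × €72,535.00 = €7,072.16…
Interest: €72,535.00 × ((1 + 0.0004)^389 − 1) = €72,535.00 × 0.16832242… = €12,209.2665…
Total = €72,535.00 + €7,072.1625 + €12,209.2665… = €91,816.43

€91,816.43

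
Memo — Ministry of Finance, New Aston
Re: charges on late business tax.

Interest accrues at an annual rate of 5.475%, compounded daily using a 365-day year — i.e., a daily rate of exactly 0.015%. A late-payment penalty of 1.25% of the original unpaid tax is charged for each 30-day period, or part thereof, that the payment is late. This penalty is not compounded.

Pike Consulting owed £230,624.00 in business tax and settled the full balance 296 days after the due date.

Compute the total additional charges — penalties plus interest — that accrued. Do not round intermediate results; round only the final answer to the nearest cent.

Penalty periods: ⌈296/30⌉ = 10; penalty = 10 × 1.25% × £230,624.00 = £28,828.00
Interest: £230,624.00 × ((1 + 0.00015)^296 − 1) = £230,624.00 × 0.04539695… = £10,469.6263…
Penalties + interest = £28,828.0000 + £10,469.6263… = £39,297.63

£39,297.63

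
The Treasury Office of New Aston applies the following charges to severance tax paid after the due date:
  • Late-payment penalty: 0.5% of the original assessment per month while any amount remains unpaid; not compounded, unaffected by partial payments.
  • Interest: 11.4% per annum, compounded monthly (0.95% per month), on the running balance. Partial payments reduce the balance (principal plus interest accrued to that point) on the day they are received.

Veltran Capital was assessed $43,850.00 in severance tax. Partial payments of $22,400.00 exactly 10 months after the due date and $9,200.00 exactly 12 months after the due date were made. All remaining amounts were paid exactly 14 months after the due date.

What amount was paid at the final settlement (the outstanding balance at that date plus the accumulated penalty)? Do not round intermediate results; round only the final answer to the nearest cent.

Balance at month 10: $43,850.0000 × (1 + 0.0095)^10 = $48,198.4232…
After $22,400.00 payment: $48,198.4232… − $22,400.00 = $25,798.4232…
Balance at month 12: $25,798.4232… × (1 + 0.0095)^2 = $26,290.9215…
After $9,200.00 payment: $26,290.9215… − $9,200.00 = $17,090.9215…
Balance at month 14: $17,090.9215… × (1 + 0.0095)^2 = $17,417.1915…
Penalty: 14 × 0.5% × $43,850.00 = $3,069.50
Final settlement = outstanding balance + penalty = $17,417.1915… + $3,069.50 = $20,486.69

$20,486.69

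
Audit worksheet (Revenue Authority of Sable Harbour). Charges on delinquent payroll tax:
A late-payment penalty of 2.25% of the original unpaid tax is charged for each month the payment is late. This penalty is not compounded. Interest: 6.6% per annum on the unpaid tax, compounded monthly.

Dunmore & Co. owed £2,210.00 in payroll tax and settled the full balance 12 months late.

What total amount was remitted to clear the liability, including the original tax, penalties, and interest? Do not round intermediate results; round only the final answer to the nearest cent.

£2,957.05

Late-payment penalty: 12 × 2.25% × £2,210.00 = £596.70
Interest (6.6%/yr ÷ 12 = 0.55%/month): £2,210.00 × ((1 + 0.0055)^12 − 1) = £150.3542…
Total = £2,210.00 + £596.7000 + £150.3542… = £2,957.05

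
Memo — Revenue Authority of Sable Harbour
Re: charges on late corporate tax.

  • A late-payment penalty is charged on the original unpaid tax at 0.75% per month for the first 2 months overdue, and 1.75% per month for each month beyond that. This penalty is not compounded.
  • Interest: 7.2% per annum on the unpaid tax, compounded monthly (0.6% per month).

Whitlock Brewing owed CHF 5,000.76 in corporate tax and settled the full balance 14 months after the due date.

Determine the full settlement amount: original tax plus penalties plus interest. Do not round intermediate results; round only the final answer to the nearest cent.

CHF 6,562.78

Penalty, months 1–2: 2 × 0.75% × CHF 5,000.76 = CHF 75.01…
Penalty, months 3–14: 12 × 1.75% × CHF 5,000.76 = CHF 1,050.16…
Interest: CHF 5,000.76 × ((1 + 0.006)^14 − 1) = CHF 5,000.76 × 0.0873559… = CHF 436.8461…
Total = CHF 5,000.76 + CHF 1,125.1710 + CHF 436.8461… = CHF 6,562.78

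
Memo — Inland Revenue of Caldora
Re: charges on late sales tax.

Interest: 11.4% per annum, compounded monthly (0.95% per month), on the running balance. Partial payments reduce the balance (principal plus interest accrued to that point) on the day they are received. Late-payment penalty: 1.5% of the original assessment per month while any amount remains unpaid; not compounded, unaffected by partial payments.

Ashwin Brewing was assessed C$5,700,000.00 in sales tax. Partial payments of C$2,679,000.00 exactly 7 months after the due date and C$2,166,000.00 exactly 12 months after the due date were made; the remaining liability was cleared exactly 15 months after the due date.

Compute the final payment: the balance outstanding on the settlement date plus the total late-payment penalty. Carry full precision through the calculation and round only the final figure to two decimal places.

C$2,733,229.64

Balance at month 7: C$5,700,000.0000 × (1 + 0.0095)^7 = C$6,090,025.6055…
After C$2,679,000.00 payment: C$6,090,025.6055… − C$2,679,000.00 = C$3,411,025.6055…
Balance at month 12: C$3,411,025.6055… × (1 + 0.0095)^5 = C$3,576,157.1569…
After C$2,166,000.00 payment: C$3,576,157.1569… − C$2,166,000.00 = C$1,410,157.1569…
Balance at month 15: C$1,410,157.1569… × (1 + 0.0095)^3 = C$1,450,729.6449…
Penalty: 15 × 1.5% × C$5,700,000.00 = C$1,282,500.00
Final settlement = outstanding balance + penalty = C$1,450,729.6449… + C$1,282,500.00 = C$2,733,229.64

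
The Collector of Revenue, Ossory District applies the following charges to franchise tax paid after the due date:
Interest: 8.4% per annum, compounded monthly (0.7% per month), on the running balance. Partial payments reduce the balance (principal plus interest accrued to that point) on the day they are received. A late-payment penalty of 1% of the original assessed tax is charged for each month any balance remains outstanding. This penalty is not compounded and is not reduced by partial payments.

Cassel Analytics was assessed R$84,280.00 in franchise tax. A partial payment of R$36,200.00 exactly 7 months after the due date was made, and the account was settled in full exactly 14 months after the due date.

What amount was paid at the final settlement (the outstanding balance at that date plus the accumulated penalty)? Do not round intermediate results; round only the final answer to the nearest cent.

R$66,713.69

Balance at month 7: R$84,280.0000 × (1 + 0.007)^7 = R$88,497.4630…
After R$36,200.00 payment: R$88,497.4630… − R$36,200.00 = R$52,297.4630…
Balance at month 14: R$52,297.4630… × (1 + 0.007)^7 = R$54,914.4850…
Penalty: 14 × 1% × R$84,280.00 = R$11,799.20
Final settlement = outstanding balance + penalty = R$54,914.4850… + R$11,799.20 = R$66,713.69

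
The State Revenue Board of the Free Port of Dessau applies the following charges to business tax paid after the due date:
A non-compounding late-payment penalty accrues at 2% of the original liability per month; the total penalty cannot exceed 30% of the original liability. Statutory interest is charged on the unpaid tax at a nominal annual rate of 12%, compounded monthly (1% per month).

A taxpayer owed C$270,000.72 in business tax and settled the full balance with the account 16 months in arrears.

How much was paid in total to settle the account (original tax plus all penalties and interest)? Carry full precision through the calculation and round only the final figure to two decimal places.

C$397,597.29

Penalty (uncapped): 16 × 2% × C$270,000.72 = C$86,400.23…; cap = 30% × C$270,000.72 = C$81,000.22… → penalty = C$81,000.22…
Interest: C$270,000.72 × ((1 + 0.01)^16 − 1) = C$270,000.72 × 0.1725786… = C$46,596.3584…
Total = C$270,000.72 + C$81,000.2160 + C$46,596.3584… = C$397,597.29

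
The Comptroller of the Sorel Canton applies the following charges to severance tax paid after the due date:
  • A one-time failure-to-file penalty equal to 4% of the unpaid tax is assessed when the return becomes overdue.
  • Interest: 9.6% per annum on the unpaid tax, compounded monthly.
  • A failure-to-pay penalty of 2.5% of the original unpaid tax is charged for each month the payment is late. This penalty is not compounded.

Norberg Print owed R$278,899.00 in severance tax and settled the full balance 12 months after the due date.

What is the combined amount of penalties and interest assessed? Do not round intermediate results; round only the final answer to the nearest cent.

Failure-to-file penalty: 4% × R$278,899.00 = R$11,155.96
Failure-to-pay penalty = 2.5% × R$278,899.00 × 12 mo = R$83,669.70
Interest (9.6%/yr ÷ 12 = 0.8%/month): R$278,899.00 × ((1 + 0.008)^12 − 1) = R$27,984.3613…
Penalties + interest = R$94,825.6600 + R$27,984.3613… = R$122,810.02

R$122,810.02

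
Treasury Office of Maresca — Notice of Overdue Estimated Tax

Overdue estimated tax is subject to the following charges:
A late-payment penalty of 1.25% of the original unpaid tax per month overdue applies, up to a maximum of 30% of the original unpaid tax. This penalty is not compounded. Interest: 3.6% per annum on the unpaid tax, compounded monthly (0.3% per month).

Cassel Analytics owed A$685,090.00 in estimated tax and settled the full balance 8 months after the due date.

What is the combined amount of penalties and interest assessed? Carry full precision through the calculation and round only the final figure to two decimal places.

Penalty: 8 × 1.25% × A$685,090.00 = A$68,509.00 (below the 30% cap of A$205,527.00)
Interest: A$685,090.00 × ((1 + 0.003)^8 − 1) = A$685,090.00 × 0.0242535… = A$16,615.8424…
Penalties + interest = A$68,509.0000 + A$16,615.8424… = A$85,124.84

A$85,124.84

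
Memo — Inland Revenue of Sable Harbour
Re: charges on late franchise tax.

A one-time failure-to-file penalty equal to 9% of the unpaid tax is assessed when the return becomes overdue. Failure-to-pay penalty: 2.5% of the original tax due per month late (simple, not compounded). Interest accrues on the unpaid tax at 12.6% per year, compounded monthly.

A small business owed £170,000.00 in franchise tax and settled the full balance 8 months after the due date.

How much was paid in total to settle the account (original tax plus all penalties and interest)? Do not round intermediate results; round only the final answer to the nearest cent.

Failure-to-file penalty: 9% × £170,000.00 = £15,300.00
Failure-to-pay penalty = 2.5% × £170,000.00 × 8 mo = £34,000.00
Interest (12.6%/yr ÷ 12 = 1.05%/month): £170,000.00 × ((1 + 0.0105)^8 − 1) = £14,815.9565…
Total = £170,000.00 + £49,300.0000 + £14,815.9565… = £234,115.96

£234,115.96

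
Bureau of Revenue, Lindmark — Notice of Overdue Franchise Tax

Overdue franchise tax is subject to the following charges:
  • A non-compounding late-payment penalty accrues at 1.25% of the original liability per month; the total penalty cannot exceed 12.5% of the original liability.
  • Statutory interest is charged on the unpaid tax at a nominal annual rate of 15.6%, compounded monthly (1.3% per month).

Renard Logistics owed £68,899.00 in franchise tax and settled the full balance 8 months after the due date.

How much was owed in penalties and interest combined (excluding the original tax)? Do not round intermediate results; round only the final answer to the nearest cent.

Penalty: 8 × 1.25% × £68,899.00 = £6,889.90 (below the 12.5% cap of £8,612.38…)
Interest: £68,899.00 × ((1 + 0.013)^8 − 1) = £68,899.00 × 0.1088571… = £7,500.1420…
Penalties + interest = £6,889.9000 + £7,500.1420… = £14,390.04

£14,390.04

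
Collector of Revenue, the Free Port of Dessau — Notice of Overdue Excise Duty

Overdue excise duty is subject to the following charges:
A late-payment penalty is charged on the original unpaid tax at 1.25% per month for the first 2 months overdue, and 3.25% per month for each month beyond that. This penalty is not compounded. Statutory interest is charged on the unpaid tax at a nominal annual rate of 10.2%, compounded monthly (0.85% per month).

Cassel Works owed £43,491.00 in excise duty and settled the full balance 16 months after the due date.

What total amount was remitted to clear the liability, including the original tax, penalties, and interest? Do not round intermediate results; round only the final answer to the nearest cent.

Penalty, months 1–2: 2 × 1.25% × £43,491.00 = £1,087.28…
Penalty, months 3–16: 14 × 3.25% × £43,491.00 = £19,788.41…
Interest: £43,491.00 × ((1 + 0.0085)^16 − 1) = £43,491.00 × 0.1450236… = £6,307.2217…
Total = £43,491.00 + £20,875.6800 + £6,307.2217… = £70,673.90

£70,673.90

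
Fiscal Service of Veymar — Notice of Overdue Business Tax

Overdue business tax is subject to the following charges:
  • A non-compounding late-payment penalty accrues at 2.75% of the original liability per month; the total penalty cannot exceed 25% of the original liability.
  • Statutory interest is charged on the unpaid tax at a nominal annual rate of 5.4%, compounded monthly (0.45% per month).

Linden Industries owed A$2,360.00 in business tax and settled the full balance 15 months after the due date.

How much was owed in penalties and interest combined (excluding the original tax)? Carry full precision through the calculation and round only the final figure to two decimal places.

Penalty (uncapped): 15 × 2.75% × A$2,360.00 = A$973.50; cap = 25% × A$2,360.00 = A$590.00 → penalty = A$590.00
Interest: A$2,360.00 × ((1 + 0.0045)^15 − 1) = A$2,360.00 × 0.0696683… = A$164.4171…
Penalties + interest = A$590.0000 + A$164.4171… = A$754.42

A$754.42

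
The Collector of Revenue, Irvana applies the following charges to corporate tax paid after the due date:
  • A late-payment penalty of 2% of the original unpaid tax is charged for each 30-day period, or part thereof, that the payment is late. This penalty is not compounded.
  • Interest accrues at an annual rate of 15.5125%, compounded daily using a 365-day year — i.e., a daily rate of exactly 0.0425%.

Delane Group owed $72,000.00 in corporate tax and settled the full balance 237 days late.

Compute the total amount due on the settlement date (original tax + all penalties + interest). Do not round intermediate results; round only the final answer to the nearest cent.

Penalty periods: ⌈237/30⌉ = 8; penalty = 8 × 2% × $72,000.00 = $11,520.00
Interest: $72,000.00 × ((1 + 0.000425)^237 − 1) = $72,000.00 × 0.10594879… = $7,628.3130…
Total = $72,000.00 + $11,520.0000 + $7,628.3130… = $91,148.31

$91,148.31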